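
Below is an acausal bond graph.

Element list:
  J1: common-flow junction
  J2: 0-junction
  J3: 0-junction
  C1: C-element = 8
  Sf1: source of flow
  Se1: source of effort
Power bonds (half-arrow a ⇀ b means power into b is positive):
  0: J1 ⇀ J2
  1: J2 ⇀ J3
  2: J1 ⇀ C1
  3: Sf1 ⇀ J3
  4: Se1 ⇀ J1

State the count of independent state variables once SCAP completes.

1  (C1 all integral)

β3 →Sf1  (Sf1: flow source, stroke at near end)
β4 →J1  (Se1 fixes effort; stroke away)
β1 →J3  (closing 0-jn rule on J3)
β0 →J2  (J2: last free bond brings effort in)
β2 →J1  (J1: bond 0 brought flow, rest push out)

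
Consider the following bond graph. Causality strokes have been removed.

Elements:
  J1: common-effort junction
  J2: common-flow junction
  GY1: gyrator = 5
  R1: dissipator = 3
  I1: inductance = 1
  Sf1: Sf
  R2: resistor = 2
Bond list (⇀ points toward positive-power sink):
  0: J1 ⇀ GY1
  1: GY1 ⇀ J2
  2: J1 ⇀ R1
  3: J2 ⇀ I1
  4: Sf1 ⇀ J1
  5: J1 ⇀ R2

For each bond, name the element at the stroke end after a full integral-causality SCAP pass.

bond 4 →Sf1  (source Sf1 imposes f)
bond 3 →I1  (I1 outputs flow p/I1)
bond 1 →J2  (common-f at J2 fixed by 3)
bond 0 →J1  (GY1 both-in/both-out from 1)
bond 2 →R1  (0-jn J1 has e-setter on 0)
bond 5 →R2  (common-e at J1 fixed by 0)

bond 0 stroke at J1
bond 1 stroke at J2
bond 2 stroke at R1
bond 3 stroke at I1
bond 4 stroke at Sf1
bond 5 stroke at R2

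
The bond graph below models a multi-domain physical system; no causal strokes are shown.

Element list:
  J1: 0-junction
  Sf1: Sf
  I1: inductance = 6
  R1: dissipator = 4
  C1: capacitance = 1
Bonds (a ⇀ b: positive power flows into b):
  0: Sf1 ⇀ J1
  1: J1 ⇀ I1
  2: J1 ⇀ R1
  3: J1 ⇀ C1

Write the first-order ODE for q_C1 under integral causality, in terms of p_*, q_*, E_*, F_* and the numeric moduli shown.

b0 |Sf1  (Sf1 fixes flow; stroke at Sf1)
b1 |I1  (I1 outputs flow p/I1)
b3 |J1  (C1 integral (e out))
b2 |R1  (J1 effort already set via bond 3)

dq_C1/dt = F_Sf1 - p_I1/6 - q_C1/4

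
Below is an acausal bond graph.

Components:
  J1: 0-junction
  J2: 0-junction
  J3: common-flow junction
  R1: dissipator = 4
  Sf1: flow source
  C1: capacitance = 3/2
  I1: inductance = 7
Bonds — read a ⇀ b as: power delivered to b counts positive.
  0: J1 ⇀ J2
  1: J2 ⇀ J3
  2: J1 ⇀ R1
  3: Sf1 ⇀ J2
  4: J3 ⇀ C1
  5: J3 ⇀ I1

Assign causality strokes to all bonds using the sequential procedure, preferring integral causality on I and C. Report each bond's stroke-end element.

b0 stroke at J2
b1 stroke at J3
b2 stroke at J1
b3 stroke at Sf1
b4 stroke at J3
b5 stroke at I1

bond 3 |Sf1  (source Sf1 imposes f)
bond 4 |J3  (C1 outputs effort q/C1)
bond 5 |I1  (I1 outputs flow p/I1)
bond 1 |J3  (J3: bond 5 brought flow, rest push out)
bond 0 |J2  (only one effort-in slot at J2)
bond 2 |J1  (J1 needs exactly one e-in)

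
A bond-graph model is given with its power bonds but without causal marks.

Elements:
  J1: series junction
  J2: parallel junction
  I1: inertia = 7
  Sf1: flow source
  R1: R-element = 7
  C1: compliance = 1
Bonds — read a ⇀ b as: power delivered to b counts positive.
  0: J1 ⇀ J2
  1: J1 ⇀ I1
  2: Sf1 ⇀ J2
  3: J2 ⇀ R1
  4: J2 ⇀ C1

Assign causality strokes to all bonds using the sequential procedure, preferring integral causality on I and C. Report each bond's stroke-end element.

b2 →Sf1  (Sf1 fixes flow; stroke at Sf1)
b1 →I1  (I1 integral (f out))
b0 →J1  (J1: bond 1 brought flow, rest push out)
b4 →J2  (C1 integral (e out))
b3 →R1  (0-jn J2 has e-setter on 4)

β0 |J1
β1 |I1
β2 |Sf1
β3 |R1
β4 |J2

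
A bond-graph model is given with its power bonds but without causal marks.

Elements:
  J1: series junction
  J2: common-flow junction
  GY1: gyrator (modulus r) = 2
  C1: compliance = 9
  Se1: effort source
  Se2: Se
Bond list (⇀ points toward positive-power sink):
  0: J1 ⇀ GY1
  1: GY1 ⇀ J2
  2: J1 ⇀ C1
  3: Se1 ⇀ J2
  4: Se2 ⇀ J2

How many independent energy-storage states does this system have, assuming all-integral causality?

1  (C1 all integral)

#3 |J2  (Se1 (Se) sets effort on bond)
#4 |J2  (Se2 (Se) sets effort on bond)
#1 |GY1  (J2: last free bond brings flow in)
#0 |GY1  (GY1: gyrator matches bond 1)
#2 |J1  (common-f at J1 fixed by 0)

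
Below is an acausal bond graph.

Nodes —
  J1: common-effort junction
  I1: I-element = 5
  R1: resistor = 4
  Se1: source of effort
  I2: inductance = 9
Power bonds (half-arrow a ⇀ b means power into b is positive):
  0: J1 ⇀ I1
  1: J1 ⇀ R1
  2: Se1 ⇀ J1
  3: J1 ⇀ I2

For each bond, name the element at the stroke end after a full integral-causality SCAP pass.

b0 stroke→I1
b1 stroke→R1
b2 stroke→J1
b3 stroke→I2

#2 stroke→J1  (Se1 (Se) sets effort on bond)
#0 stroke→I1  (J1: bond 2 brought effort, rest push out)
#1 stroke→R1  (J1 effort already set via bond 2)
#3 stroke→I2  (common-e at J1 fixed by 2)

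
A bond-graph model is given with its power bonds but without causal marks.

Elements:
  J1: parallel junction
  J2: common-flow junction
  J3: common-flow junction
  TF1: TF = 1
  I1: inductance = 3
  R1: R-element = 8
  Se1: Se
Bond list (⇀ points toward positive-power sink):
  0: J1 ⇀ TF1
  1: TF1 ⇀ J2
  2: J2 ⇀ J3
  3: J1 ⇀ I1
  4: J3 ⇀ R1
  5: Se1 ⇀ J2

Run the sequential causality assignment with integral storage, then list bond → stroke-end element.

b5 stroke→J2  (Se1: effort source, stroke at far end)
b3 stroke→I1  (prefer integral on I1)
b0 stroke→J1  (closing 0-jn rule on J1)
b1 stroke→TF1  (TF TF1: opposite of bond 0)
b2 stroke→J2  (1-jn J2 has f-setter on 1)
b4 stroke→J3  (common-f at J3 fixed by 2)

bond 0 |J1
bond 1 |TF1
bond 2 |J2
bond 3 |I1
bond 4 |J3
bond 5 |J2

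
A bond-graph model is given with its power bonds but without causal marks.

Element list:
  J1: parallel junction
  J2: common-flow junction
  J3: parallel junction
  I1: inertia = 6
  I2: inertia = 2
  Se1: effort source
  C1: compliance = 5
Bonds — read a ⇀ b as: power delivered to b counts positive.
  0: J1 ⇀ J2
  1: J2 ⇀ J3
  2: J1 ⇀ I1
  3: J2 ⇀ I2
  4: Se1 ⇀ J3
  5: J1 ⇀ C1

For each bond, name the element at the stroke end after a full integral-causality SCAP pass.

#4 →J3  (Se1: effort source, stroke at far end)
#1 →J2  (0-jn J3 has e-setter on 4)
#2 →I1  (I1 outputs flow p/I1)
#3 →I2  (I2: I, integral causality)
#0 →J2  (1-jn J2 has f-setter on 3)
#5 →J1  (J1: last free bond brings effort in)

b0 stroke→J2
b1 stroke→J2
b2 stroke→I1
b3 stroke→I2
b4 stroke→J3
b5 stroke→J1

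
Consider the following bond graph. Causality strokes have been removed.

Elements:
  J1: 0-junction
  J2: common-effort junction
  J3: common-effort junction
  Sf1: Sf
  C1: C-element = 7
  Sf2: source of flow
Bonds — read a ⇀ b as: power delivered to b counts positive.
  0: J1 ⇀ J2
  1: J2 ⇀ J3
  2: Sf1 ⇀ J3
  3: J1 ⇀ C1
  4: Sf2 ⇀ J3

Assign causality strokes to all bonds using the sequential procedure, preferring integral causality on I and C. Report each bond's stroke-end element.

b2 stroke at Sf1  (Sf1 fixes flow; stroke at Sf1)
b4 stroke at Sf2  (Sf2 (Sf) sets flow on bond)
b1 stroke at J3  (J3: last free bond brings effort in)
b0 stroke at J2  (only one effort-in slot at J2)
b3 stroke at J1  (closing 0-jn rule on J1)

#0 stroke→J2
#1 stroke→J3
#2 stroke→Sf1
#3 stroke→J1
#4 stroke→Sf2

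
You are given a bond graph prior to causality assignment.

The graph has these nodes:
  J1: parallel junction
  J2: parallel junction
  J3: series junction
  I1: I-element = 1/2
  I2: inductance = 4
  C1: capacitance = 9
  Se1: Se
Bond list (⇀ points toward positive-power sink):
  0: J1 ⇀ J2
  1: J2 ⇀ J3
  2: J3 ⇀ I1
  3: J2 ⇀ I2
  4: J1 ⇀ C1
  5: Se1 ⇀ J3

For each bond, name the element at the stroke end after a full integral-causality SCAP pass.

bond 5 stroke→J3  (Se1 (Se) sets effort on bond)
bond 2 stroke→I1  (I1: I, integral causality)
bond 1 stroke→J3  (1-jn J3 has f-setter on 2)
bond 3 stroke→I2  (prefer integral on I2)
bond 0 stroke→J2  (J2: last free bond brings effort in)
bond 4 stroke→J1  (closing 0-jn rule on J1)

b0 stroke→J2
b1 stroke→J3
b2 stroke→I1
b3 stroke→I2
b4 stroke→J1
b5 stroke→J3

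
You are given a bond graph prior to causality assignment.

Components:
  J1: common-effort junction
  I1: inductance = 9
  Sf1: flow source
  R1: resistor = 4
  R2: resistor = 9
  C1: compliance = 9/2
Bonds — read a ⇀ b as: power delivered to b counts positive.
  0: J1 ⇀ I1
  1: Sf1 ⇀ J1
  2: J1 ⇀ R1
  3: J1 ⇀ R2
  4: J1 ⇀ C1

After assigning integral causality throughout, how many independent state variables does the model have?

2  (C1, I1 all integral)

bond 1 stroke at Sf1  (Sf1 fixes flow; stroke at Sf1)
bond 0 stroke at I1  (prefer integral on I1)
bond 4 stroke at J1  (C1: C, integral causality)
bond 2 stroke at R1  (J1 effort already set via bond 4)
bond 3 stroke at R2  (J1: bond 4 brought effort, rest push out)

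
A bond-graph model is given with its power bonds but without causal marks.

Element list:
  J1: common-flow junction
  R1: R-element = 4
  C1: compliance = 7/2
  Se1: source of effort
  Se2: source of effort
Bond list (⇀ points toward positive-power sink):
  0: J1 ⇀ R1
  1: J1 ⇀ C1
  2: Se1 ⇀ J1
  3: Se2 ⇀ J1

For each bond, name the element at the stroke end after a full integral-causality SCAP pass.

bond 2 →J1  (source Se1 imposes e)
bond 3 →J1  (Se2: effort source, stroke at far end)
bond 1 →J1  (C1 integral (e out))
bond 0 →R1  (J1 needs exactly one f-in)

β0 stroke→R1
β1 stroke→J1
β2 stroke→J1
β3 stroke→J1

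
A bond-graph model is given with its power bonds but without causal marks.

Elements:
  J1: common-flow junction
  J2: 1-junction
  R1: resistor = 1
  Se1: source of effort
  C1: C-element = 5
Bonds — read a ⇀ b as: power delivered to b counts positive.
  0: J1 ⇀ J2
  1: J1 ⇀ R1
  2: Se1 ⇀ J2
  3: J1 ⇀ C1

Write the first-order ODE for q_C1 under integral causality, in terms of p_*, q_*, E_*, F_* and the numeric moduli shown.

dq_C1/dt = E_Se1 - q_C1/5

b2 stroke→J2  (Se1: effort source, stroke at far end)
b0 stroke→J1  (only one flow-in slot at J2)
b3 stroke→J1  (C1: C, integral causality)
b1 stroke→R1  (closing 1-jn rule on J1)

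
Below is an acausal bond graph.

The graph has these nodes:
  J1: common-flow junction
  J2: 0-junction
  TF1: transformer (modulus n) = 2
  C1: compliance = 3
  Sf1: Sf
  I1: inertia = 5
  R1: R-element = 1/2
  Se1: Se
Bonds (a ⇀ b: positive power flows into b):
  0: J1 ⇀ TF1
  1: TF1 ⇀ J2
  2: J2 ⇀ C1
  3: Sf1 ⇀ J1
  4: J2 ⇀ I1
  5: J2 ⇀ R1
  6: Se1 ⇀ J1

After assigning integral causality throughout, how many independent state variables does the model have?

β3 →Sf1  (source Sf1 imposes f)
β6 →J1  (Se1: effort source, stroke at far end)
β0 →J1  (J1: bond 3 brought flow, rest push out)
β1 →TF1  (TF1: transformer flips bond 0)
β2 →J2  (C1 integral (e out))
β4 →I1  (J2 effort already set via bond 2)
β5 →R1  (J2: bond 2 brought effort, rest push out)

2  (C1, I1 all integral)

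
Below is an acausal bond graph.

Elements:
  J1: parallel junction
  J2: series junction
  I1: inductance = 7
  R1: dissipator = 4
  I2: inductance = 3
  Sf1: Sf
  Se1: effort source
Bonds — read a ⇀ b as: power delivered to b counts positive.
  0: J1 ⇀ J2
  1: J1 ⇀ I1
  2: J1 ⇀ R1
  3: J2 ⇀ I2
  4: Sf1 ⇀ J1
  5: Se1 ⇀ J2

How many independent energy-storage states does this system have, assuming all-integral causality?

2  (I1, I2 all integral)

bond 4 |Sf1  (Sf1 fixes flow; stroke at Sf1)
bond 5 |J2  (Se1 (Se) sets effort on bond)
bond 1 |I1  (prefer integral on I1)
bond 3 |I2  (I2: I, integral causality)
bond 0 |J2  (1-jn J2 has f-setter on 3)
bond 2 |J1  (only one effort-in slot at J1)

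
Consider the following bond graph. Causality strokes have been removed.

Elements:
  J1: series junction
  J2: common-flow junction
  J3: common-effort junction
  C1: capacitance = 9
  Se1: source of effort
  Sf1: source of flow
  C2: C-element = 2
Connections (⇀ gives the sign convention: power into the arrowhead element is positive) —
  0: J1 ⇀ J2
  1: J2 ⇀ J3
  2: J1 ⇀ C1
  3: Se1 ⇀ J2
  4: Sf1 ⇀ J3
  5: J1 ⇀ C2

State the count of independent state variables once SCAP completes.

bond 3 stroke→J2  (Se1 fixes effort; stroke away)
bond 4 stroke→Sf1  (Sf1 fixes flow; stroke at Sf1)
bond 1 stroke→J3  (J3 needs exactly one e-in)
bond 0 stroke→J2  (J2: bond 1 brought flow, rest push out)
bond 2 stroke→J1  (1-jn J1 has f-setter on 0)
bond 5 stroke→J1  (J1 flow already set via bond 0)

2  (C1, C2 all integral)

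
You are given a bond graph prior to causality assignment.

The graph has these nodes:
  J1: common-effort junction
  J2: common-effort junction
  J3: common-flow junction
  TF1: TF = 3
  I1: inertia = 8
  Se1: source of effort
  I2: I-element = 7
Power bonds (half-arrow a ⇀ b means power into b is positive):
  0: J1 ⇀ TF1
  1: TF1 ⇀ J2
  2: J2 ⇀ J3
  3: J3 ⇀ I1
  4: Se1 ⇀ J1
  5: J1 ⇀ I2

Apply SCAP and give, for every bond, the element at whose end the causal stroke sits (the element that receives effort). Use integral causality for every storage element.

#0 →TF1
#1 →J2
#2 →J3
#3 →I1
#4 →J1
#5 →I2

bond 4 stroke→J1  (Se1: effort source, stroke at far end)
bond 0 stroke→TF1  (J1 effort already set via bond 4)
bond 5 stroke→I2  (common-e at J1 fixed by 4)
bond 1 stroke→J2  (through TF1, causality passes straight; one stroke at TF1)
bond 2 stroke→J3  (J2: bond 1 brought effort, rest push out)
bond 3 stroke→I1  (only one flow-in slot at J3)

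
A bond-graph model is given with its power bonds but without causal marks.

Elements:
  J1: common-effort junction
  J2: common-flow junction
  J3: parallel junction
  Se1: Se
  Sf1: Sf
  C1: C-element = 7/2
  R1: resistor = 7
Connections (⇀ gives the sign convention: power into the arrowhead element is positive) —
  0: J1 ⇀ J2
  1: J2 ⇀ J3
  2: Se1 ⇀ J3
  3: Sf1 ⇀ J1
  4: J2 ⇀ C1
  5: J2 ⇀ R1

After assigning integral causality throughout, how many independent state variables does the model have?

β2 stroke→J3  (Se1 (Se) sets effort on bond)
β3 stroke→Sf1  (source Sf1 imposes f)
β0 stroke→J1  (J1 needs exactly one e-in)
β1 stroke→J2  (J2: bond 0 brought flow, rest push out)
β4 stroke→J2  (1-jn J2 has f-setter on 0)
β5 stroke→J2  (common-f at J2 fixed by 0)

1  (C1 all integral)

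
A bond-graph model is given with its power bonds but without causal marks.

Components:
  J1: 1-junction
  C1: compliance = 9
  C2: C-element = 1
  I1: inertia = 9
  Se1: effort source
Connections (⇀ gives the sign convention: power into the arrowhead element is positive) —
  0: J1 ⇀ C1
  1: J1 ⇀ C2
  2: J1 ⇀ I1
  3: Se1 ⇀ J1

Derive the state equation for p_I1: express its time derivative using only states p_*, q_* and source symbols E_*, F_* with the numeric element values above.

dp_I1/dt = E_Se1 - q_C1/9 - q_C2

#3 →J1  (Se1 (Se) sets effort on bond)
#0 →J1  (C1 outputs effort q/C1)
#1 →J1  (prefer integral on C2)
#2 →I1  (J1: last free bond brings flow in)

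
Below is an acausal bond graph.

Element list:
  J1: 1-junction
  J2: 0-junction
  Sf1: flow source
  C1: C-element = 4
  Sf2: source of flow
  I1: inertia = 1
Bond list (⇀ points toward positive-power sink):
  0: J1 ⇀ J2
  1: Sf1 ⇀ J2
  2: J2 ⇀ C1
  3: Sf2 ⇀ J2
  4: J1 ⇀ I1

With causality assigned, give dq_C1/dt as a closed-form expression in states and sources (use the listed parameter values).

dq_C1/dt = F_Sf1 + F_Sf2 + p_I1

bond 1 |Sf1  (Sf1 (Sf) sets flow on bond)
bond 3 |Sf2  (Sf2: flow source, stroke at near end)
bond 2 |J2  (C1 integral (e out))
bond 0 |J1  (J2: bond 2 brought effort, rest push out)
bond 4 |I1  (J1: last free bond brings flow in)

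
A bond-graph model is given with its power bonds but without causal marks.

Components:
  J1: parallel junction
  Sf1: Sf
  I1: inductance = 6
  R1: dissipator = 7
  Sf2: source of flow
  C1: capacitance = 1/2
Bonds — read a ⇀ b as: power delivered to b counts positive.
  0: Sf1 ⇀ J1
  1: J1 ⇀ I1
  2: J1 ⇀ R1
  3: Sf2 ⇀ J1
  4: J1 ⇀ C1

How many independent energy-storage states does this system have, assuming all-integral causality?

β0 stroke at Sf1  (Sf1: flow source, stroke at near end)
β3 stroke at Sf2  (Sf2: flow source, stroke at near end)
β1 stroke at I1  (I1 outputs flow p/I1)
β4 stroke at J1  (C1 outputs effort q/C1)
β2 stroke at R1  (J1: bond 4 brought effort, rest push out)

2  (C1, I1 all integral)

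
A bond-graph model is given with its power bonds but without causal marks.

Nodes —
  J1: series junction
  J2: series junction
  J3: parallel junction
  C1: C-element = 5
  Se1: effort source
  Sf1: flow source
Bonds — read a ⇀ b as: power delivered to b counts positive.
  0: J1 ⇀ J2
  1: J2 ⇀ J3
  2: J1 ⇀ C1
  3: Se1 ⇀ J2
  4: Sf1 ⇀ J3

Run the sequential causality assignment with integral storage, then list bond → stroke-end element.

#3 |J2  (Se1: effort source, stroke at far end)
#4 |Sf1  (source Sf1 imposes f)
#1 |J3  (only one effort-in slot at J3)
#0 |J2  (J2: bond 1 brought flow, rest push out)
#2 |J1  (J1 flow already set via bond 0)

b0 stroke→J2
b1 stroke→J3
b2 stroke→J1
b3 stroke→J2
b4 stroke→Sf1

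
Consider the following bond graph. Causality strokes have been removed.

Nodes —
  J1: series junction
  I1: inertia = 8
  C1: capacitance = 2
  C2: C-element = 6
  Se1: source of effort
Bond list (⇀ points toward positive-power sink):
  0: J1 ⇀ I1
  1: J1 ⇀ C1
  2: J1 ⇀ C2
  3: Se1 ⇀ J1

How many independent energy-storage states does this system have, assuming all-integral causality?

3  (C1, C2, I1 all integral)

bond 3 →J1  (Se1 (Se) sets effort on bond)
bond 0 →I1  (prefer integral on I1)
bond 1 →J1  (J1 flow already set via bond 0)
bond 2 →J1  (J1: bond 0 brought flow, rest push out)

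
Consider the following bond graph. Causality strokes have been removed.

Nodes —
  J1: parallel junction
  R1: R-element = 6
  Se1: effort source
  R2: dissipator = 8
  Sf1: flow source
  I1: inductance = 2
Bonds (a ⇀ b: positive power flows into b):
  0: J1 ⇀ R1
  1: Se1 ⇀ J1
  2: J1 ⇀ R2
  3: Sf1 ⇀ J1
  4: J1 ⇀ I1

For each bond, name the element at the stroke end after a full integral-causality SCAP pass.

#0 stroke→R1
#1 stroke→J1
#2 stroke→R2
#3 stroke→Sf1
#4 stroke→I1

#1 →J1  (Se1 (Se) sets effort on bond)
#3 →Sf1  (Sf1: flow source, stroke at near end)
#0 →R1  (J1: bond 1 brought effort, rest push out)
#2 →R2  (J1: bond 1 brought effort, rest push out)
#4 →I1  (common-e at J1 fixed by 1)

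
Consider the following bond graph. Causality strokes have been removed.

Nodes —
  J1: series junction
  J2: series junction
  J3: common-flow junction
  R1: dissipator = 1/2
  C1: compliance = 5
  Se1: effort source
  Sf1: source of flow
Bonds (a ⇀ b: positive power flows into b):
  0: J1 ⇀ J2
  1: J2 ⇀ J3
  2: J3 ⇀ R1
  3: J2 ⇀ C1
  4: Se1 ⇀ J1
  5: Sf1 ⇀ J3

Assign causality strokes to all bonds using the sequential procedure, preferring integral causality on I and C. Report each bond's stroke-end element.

#0 stroke at J2
#1 stroke at J3
#2 stroke at J3
#3 stroke at J2
#4 stroke at J1
#5 stroke at Sf1

b4 stroke at J1  (Se1 (Se) sets effort on bond)
b5 stroke at Sf1  (source Sf1 imposes f)
b0 stroke at J2  (J1: last free bond brings flow in)
b1 stroke at J3  (J3 flow already set via bond 5)
b2 stroke at J3  (common-f at J3 fixed by 5)
b3 stroke at J2  (J2: bond 1 brought flow, rest push out)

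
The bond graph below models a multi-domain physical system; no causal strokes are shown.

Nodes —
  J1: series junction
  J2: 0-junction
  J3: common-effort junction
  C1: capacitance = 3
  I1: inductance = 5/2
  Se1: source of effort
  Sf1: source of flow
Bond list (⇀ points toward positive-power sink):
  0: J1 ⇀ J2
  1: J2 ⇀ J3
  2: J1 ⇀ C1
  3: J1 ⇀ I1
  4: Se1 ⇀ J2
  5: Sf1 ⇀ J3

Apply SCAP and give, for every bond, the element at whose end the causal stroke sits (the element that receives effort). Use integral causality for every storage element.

#0 stroke at J1
#1 stroke at J3
#2 stroke at J1
#3 stroke at I1
#4 stroke at J2
#5 stroke at Sf1

bond 4 →J2  (Se1: effort source, stroke at far end)
bond 5 →Sf1  (source Sf1 imposes f)
bond 0 →J1  (J2: bond 4 brought effort, rest push out)
bond 1 →J3  (J2: bond 4 brought effort, rest push out)
bond 2 →J1  (C1 outputs effort q/C1)
bond 3 →I1  (J1 needs exactly one f-in)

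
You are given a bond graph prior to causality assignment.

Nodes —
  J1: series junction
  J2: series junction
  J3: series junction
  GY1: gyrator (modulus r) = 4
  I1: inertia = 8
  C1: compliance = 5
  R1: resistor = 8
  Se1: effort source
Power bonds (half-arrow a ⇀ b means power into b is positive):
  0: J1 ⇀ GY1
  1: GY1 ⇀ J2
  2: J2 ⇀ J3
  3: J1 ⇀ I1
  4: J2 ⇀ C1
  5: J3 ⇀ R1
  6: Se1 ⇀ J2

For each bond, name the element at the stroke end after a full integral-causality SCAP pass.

bond 6 stroke at J2  (source Se1 imposes e)
bond 3 stroke at I1  (I1: I, integral causality)
bond 0 stroke at J1  (J1 flow already set via bond 3)
bond 1 stroke at J2  (through GY1, causality inverts; strokes same side of GY1)
bond 4 stroke at J2  (C1: C, integral causality)
bond 2 stroke at J3  (closing 1-jn rule on J2)
bond 5 stroke at R1  (only one flow-in slot at J3)

b0 stroke at J1
b1 stroke at J2
b2 stroke at J3
b3 stroke at I1
b4 stroke at J2
b5 stroke at R1
b6 stroke at J2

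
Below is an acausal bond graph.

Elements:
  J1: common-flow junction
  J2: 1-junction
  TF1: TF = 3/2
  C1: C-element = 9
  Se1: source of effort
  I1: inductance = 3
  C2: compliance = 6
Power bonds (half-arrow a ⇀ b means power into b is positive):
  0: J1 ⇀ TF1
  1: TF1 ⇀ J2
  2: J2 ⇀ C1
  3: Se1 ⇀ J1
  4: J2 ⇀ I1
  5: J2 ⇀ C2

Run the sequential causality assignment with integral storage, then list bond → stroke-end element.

b3 stroke→J1  (Se1 (Se) sets effort on bond)
b0 stroke→TF1  (J1 needs exactly one f-in)
b1 stroke→J2  (TF1 one-in-one-out from 0)
b2 stroke→J2  (C1: C, integral causality)
b4 stroke→I1  (I1 integral (f out))
b5 stroke→J2  (common-f at J2 fixed by 4)

bond 0 |TF1
bond 1 |J2
bond 2 |J2
bond 3 |J1
bond 4 |I1
bond 5 |J2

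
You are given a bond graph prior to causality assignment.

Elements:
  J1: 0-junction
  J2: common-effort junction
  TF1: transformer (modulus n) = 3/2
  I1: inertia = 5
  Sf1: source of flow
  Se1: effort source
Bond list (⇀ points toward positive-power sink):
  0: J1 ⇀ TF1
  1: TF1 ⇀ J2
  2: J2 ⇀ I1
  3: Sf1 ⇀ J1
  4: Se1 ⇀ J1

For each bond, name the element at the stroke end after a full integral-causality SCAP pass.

bond 3 →Sf1  (Sf1: flow source, stroke at near end)
bond 4 →J1  (Se1 fixes effort; stroke away)
bond 0 →TF1  (J1: bond 4 brought effort, rest push out)
bond 1 →J2  (TF1: transformer flips bond 0)
bond 2 →I1  (0-jn J2 has e-setter on 1)

bond 0 stroke→TF1
bond 1 stroke→J2
bond 2 stroke→I1
bond 3 stroke→Sf1
bond 4 stroke→J1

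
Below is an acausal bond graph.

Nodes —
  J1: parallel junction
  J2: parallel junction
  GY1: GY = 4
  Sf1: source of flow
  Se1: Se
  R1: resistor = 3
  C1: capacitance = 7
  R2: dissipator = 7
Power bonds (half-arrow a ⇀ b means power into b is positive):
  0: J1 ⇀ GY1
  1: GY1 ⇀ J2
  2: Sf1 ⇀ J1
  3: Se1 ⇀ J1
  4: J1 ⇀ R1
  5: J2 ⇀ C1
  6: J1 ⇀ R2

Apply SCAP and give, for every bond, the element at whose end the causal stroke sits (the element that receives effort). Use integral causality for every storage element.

bond 2 →Sf1  (Sf1 fixes flow; stroke at Sf1)
bond 3 →J1  (Se1: effort source, stroke at far end)
bond 0 →GY1  (J1 effort already set via bond 3)
bond 4 →R1  (J1 effort already set via bond 3)
bond 6 →R2  (common-e at J1 fixed by 3)
bond 1 →GY1  (GY1 both-in/both-out from 0)
bond 5 →J2  (J2 needs exactly one e-in)

β0 stroke→GY1
β1 stroke→GY1
β2 stroke→Sf1
β3 stroke→J1
β4 stroke→R1
β5 stroke→J2
β6 stroke→R2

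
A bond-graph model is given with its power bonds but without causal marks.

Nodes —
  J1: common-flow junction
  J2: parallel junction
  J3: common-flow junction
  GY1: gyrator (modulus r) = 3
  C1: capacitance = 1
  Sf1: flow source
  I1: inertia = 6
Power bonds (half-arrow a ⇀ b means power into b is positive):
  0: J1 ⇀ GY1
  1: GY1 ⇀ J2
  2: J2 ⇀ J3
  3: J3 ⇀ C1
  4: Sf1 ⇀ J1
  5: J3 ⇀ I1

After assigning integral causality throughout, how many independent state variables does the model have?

2  (C1, I1 all integral)

b4 →Sf1  (Sf1 fixes flow; stroke at Sf1)
b0 →J1  (1-jn J1 has f-setter on 4)
b1 →J2  (through GY1, causality inverts; strokes same side of GY1)
b2 →J3  (common-e at J2 fixed by 1)
b3 →J3  (prefer integral on C1)
b5 →I1  (closing 1-jn rule on J3)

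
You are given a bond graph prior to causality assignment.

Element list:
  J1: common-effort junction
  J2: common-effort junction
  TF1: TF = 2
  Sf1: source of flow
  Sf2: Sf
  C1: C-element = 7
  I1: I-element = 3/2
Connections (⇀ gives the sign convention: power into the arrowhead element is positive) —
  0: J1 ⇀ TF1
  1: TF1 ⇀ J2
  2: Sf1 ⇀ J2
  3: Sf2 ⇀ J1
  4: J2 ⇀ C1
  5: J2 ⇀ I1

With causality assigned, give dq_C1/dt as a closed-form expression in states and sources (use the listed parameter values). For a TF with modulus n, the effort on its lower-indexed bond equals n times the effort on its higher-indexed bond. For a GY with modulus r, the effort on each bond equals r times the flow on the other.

bond 2 |Sf1  (source Sf1 imposes f)
bond 3 |Sf2  (Sf2 fixes flow; stroke at Sf2)
bond 0 |J1  (J1 needs exactly one e-in)
bond 1 |TF1  (TF1 one-in-one-out from 0)
bond 4 |J2  (C1 integral (e out))
bond 5 |I1  (J2 effort already set via bond 4)

dq_C1/dt = F_Sf1 + 2*F_Sf2 - 2*p_I1/3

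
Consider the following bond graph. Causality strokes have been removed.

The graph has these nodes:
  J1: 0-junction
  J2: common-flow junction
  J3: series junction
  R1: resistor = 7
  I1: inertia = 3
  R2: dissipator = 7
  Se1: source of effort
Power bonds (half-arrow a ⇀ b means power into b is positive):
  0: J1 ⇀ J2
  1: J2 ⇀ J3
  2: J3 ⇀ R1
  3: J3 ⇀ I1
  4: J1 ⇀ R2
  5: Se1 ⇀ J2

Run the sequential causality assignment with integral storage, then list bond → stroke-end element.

b0 |J2
b1 |J3
b2 |J3
b3 |I1
b4 |J1
b5 |J2

β5 →J2  (Se1 fixes effort; stroke away)
β3 →I1  (I1: I, integral causality)
β1 →J3  (common-f at J3 fixed by 3)
β2 →J3  (1-jn J3 has f-setter on 3)
β0 →J2  (common-f at J2 fixed by 1)
β4 →J1  (only one effort-in slot at J1)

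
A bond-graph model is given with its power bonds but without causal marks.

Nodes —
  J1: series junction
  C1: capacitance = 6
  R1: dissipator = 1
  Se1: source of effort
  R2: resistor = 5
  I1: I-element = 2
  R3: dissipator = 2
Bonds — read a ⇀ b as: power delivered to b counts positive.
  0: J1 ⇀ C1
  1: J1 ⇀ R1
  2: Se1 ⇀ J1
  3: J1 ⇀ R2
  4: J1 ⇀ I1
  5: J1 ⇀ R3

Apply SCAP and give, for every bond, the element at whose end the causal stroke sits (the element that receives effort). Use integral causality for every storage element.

β2 |J1  (Se1 fixes effort; stroke away)
β0 |J1  (C1 outputs effort q/C1)
β4 |I1  (I1 outputs flow p/I1)
β1 |J1  (common-f at J1 fixed by 4)
β3 |J1  (J1 flow already set via bond 4)
β5 |J1  (J1 flow already set via bond 4)

bond 0 stroke at J1
bond 1 stroke at J1
bond 2 stroke at J1
bond 3 stroke at J1
bond 4 stroke at I1
bond 5 stroke at J1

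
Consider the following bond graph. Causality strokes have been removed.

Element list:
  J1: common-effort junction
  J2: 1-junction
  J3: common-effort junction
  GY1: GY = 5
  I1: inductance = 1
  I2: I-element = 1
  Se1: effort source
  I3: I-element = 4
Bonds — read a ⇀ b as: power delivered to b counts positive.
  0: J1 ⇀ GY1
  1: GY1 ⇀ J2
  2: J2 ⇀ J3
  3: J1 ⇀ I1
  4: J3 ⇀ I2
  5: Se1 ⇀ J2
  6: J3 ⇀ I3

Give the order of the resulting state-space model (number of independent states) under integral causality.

3  (I1, I2, I3 all integral)

#5 stroke at J2  (source Se1 imposes e)
#3 stroke at I1  (I1 integral (f out))
#0 stroke at J1  (closing 0-jn rule on J1)
#1 stroke at J2  (GY GY1: same side as bond 0)
#2 stroke at J3  (closing 1-jn rule on J2)
#4 stroke at I2  (0-jn J3 has e-setter on 2)
#6 stroke at I3  (0-jn J3 has e-setter on 2)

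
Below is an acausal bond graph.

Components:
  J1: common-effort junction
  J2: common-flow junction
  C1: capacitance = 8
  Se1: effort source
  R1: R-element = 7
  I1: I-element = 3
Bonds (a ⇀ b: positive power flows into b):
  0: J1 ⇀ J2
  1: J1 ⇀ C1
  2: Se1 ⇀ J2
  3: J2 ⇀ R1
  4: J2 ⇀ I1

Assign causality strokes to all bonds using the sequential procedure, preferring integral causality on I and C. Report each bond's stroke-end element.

β2 stroke at J2  (Se1: effort source, stroke at far end)
β1 stroke at J1  (C1 integral (e out))
β0 stroke at J2  (0-jn J1 has e-setter on 1)
β4 stroke at I1  (I1: I, integral causality)
β3 stroke at J2  (common-f at J2 fixed by 4)

bond 0 stroke at J2
bond 1 stroke at J1
bond 2 stroke at J2
bond 3 stroke at J2
bond 4 stroke at I1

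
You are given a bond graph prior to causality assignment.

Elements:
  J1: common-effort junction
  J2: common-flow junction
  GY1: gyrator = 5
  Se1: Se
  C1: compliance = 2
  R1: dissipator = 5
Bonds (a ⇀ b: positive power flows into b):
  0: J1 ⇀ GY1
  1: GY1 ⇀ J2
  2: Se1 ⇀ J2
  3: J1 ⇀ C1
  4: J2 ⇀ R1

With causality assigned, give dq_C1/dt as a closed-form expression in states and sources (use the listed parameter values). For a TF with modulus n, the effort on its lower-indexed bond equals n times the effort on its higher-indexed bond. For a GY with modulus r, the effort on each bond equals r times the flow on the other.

#2 →J2  (Se1: effort source, stroke at far end)
#3 →J1  (prefer integral on C1)
#0 →GY1  (J1: bond 3 brought effort, rest push out)
#1 →GY1  (GY GY1: same side as bond 0)
#4 →J2  (1-jn J2 has f-setter on 1)

dq_C1/dt = E_Se1/5 - q_C1/10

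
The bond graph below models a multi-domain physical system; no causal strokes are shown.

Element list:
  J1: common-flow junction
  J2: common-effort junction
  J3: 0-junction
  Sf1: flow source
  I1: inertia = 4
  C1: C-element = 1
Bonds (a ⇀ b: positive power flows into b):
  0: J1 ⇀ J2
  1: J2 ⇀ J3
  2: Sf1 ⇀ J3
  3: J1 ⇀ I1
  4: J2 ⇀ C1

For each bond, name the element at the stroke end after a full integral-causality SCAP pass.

#0 stroke→J1
#1 stroke→J3
#2 stroke→Sf1
#3 stroke→I1
#4 stroke→J2

b2 stroke→Sf1  (Sf1 (Sf) sets flow on bond)
b1 stroke→J3  (J3: last free bond brings effort in)
b3 stroke→I1  (prefer integral on I1)
b0 stroke→J1  (J1: bond 3 brought flow, rest push out)
b4 stroke→J2  (J2 needs exactly one e-in)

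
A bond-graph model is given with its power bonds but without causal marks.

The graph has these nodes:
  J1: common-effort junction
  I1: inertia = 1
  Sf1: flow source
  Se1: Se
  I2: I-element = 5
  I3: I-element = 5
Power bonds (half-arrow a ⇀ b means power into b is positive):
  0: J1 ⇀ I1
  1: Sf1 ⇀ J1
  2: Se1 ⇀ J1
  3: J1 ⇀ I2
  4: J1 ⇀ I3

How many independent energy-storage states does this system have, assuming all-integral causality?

β1 →Sf1  (Sf1 (Sf) sets flow on bond)
β2 →J1  (Se1: effort source, stroke at far end)
β0 →I1  (J1: bond 2 brought effort, rest push out)
β3 →I2  (0-jn J1 has e-setter on 2)
β4 →I3  (J1: bond 2 brought effort, rest push out)

3  (I1, I2, I3 all integral)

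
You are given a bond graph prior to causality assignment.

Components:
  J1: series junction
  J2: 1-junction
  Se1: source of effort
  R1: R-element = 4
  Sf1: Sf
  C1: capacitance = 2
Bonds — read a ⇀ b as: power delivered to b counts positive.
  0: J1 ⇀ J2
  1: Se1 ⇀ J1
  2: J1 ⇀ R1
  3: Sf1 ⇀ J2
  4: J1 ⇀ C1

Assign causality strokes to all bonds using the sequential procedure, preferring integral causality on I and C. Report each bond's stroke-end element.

b0 stroke→J2
b1 stroke→J1
b2 stroke→J1
b3 stroke→Sf1
b4 stroke→J1

b1 stroke→J1  (Se1 fixes effort; stroke away)
b3 stroke→Sf1  (source Sf1 imposes f)
b0 stroke→J2  (1-jn J2 has f-setter on 3)
b2 stroke→J1  (J1: bond 0 brought flow, rest push out)
b4 stroke→J1  (common-f at J1 fixed by 0)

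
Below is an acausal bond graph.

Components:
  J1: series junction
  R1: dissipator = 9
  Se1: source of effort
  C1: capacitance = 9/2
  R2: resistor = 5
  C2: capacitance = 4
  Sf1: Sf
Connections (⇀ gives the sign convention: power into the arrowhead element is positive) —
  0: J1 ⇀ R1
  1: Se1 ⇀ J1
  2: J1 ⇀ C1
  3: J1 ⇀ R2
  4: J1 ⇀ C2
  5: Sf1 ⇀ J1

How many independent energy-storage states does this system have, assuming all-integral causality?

β1 →J1  (Se1: effort source, stroke at far end)
β5 →Sf1  (source Sf1 imposes f)
β0 →J1  (J1: bond 5 brought flow, rest push out)
β2 →J1  (J1: bond 5 brought flow, rest push out)
β3 →J1  (J1: bond 5 brought flow, rest push out)
β4 →J1  (J1: bond 5 brought flow, rest push out)

2  (C1, C2 all integral)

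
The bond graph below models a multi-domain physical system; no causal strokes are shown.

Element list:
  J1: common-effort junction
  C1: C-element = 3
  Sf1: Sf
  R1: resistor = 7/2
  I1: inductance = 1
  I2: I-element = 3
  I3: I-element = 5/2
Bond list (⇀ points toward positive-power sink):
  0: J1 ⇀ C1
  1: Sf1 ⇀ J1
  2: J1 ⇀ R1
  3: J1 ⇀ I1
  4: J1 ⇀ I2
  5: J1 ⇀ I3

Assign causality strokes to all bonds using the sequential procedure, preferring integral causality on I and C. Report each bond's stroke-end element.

β1 stroke at Sf1  (source Sf1 imposes f)
β0 stroke at J1  (C1: C, integral causality)
β2 stroke at R1  (J1: bond 0 brought effort, rest push out)
β3 stroke at I1  (common-e at J1 fixed by 0)
β4 stroke at I2  (common-e at J1 fixed by 0)
β5 stroke at I3  (common-e at J1 fixed by 0)

b0 →J1
b1 →Sf1
b2 →R1
b3 →I1
b4 →I2
b5 →I3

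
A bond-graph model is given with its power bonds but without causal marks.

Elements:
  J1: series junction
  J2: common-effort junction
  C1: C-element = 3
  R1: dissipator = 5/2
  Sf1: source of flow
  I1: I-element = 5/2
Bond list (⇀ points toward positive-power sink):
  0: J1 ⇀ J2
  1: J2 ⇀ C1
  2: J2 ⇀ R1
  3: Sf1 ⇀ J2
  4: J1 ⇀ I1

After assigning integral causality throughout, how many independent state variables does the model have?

#3 →Sf1  (source Sf1 imposes f)
#1 →J2  (C1: C, integral causality)
#0 →J1  (0-jn J2 has e-setter on 1)
#2 →R1  (0-jn J2 has e-setter on 1)
#4 →I1  (only one flow-in slot at J1)

2  (C1, I1 all integral)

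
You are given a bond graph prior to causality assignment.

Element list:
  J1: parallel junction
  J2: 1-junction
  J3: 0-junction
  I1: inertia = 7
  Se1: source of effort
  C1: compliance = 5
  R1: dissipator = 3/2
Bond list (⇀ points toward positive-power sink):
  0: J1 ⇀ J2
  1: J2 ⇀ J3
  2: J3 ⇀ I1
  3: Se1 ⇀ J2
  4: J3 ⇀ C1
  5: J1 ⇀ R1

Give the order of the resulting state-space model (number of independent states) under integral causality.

β3 stroke→J2  (Se1 (Se) sets effort on bond)
β2 stroke→I1  (I1: I, integral causality)
β4 stroke→J3  (prefer integral on C1)
β1 stroke→J2  (J3: bond 4 brought effort, rest push out)
β0 stroke→J1  (closing 1-jn rule on J2)
β5 stroke→R1  (0-jn J1 has e-setter on 0)

2  (C1, I1 all integral)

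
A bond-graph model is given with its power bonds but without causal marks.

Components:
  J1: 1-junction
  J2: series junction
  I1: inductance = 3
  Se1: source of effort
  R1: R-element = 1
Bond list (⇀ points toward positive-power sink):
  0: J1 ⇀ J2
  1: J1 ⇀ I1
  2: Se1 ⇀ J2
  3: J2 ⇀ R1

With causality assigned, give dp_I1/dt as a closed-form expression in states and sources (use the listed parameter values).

bond 2 |J2  (Se1 (Se) sets effort on bond)
bond 1 |I1  (I1 outputs flow p/I1)
bond 0 |J1  (J1 flow already set via bond 1)
bond 3 |J2  (1-jn J2 has f-setter on 0)

dp_I1/dt = E_Se1 - p_I1/3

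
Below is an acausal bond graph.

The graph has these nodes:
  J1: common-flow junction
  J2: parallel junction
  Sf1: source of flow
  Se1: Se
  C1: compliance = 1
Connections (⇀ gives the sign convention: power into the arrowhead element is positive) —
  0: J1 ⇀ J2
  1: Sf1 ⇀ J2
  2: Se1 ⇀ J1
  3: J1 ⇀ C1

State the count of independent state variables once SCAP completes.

1  (C1 all integral)

bond 1 |Sf1  (Sf1 fixes flow; stroke at Sf1)
bond 2 |J1  (Se1 fixes effort; stroke away)
bond 0 |J2  (J2: last free bond brings effort in)
bond 3 |J1  (J1 flow already set via bond 0)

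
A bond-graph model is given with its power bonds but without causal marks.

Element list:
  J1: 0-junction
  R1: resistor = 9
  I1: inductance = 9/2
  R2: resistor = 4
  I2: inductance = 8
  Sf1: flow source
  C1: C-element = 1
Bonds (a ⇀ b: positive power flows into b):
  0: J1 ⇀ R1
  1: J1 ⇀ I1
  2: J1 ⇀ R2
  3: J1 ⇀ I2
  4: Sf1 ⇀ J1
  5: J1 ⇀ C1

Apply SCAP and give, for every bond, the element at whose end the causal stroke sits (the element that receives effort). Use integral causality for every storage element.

#0 |R1
#1 |I1
#2 |R2
#3 |I2
#4 |Sf1
#5 |J1

#4 stroke at Sf1  (Sf1: flow source, stroke at near end)
#1 stroke at I1  (I1: I, integral causality)
#3 stroke at I2  (prefer integral on I2)
#5 stroke at J1  (C1 integral (e out))
#0 stroke at R1  (J1 effort already set via bond 5)
#2 stroke at R2  (common-e at J1 fixed by 5)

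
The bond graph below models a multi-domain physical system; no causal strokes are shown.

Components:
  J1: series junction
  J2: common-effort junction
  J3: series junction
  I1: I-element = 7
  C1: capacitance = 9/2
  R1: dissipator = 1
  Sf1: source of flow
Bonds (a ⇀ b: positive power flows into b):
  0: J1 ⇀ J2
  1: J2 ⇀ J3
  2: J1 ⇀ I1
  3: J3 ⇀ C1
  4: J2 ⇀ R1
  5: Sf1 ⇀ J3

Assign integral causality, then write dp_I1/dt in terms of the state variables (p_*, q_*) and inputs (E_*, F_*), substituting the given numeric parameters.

dp_I1/dt = F_Sf1 - p_I1/7

bond 5 stroke→Sf1  (Sf1 (Sf) sets flow on bond)
bond 1 stroke→J3  (1-jn J3 has f-setter on 5)
bond 3 stroke→J3  (common-f at J3 fixed by 5)
bond 2 stroke→I1  (I1 integral (f out))
bond 0 stroke→J1  (common-f at J1 fixed by 2)
bond 4 stroke→J2  (only one effort-in slot at J2)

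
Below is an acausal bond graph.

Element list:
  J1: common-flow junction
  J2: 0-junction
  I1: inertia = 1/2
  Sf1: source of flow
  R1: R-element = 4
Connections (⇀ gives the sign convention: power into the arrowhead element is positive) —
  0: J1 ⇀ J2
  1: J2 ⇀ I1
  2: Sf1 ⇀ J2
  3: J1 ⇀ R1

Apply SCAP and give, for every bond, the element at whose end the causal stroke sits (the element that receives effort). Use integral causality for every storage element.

bond 0 stroke→J2
bond 1 stroke→I1
bond 2 stroke→Sf1
bond 3 stroke→J1

b2 stroke→Sf1  (Sf1 (Sf) sets flow on bond)
b1 stroke→I1  (I1 integral (f out))
b0 stroke→J2  (closing 0-jn rule on J2)
b3 stroke→J1  (1-jn J1 has f-setter on 0)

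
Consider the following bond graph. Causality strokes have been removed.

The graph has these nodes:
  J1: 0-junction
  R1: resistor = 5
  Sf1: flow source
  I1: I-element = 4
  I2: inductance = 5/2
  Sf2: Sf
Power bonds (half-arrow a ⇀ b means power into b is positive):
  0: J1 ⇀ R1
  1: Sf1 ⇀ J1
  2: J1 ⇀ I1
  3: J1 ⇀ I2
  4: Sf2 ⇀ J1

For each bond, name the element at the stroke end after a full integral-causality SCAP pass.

bond 0 stroke→J1
bond 1 stroke→Sf1
bond 2 stroke→I1
bond 3 stroke→I2
bond 4 stroke→Sf2

#1 →Sf1  (Sf1: flow source, stroke at near end)
#4 →Sf2  (Sf2: flow source, stroke at near end)
#2 →I1  (I1 outputs flow p/I1)
#3 →I2  (I2 outputs flow p/I2)
#0 →J1  (only one effort-in slot at J1)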